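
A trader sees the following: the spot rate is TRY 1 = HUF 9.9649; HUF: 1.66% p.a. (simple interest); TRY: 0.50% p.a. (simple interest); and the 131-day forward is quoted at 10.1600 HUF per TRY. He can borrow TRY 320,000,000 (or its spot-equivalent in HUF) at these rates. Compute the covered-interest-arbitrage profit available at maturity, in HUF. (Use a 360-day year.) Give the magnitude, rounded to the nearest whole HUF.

T = 131/360 years.
Invest the TRY and cover forward: 320,000,000 × 1.001819444444 × 10.1600 = HUF 3,257,115,377.78.
Convert at spot and invest in HUF: 320,000,000 × 9.9649 × 1.006040555556 = HUF 3,208,029,930.26.
The quoted forward overvalues TRY, so borrow HUF, buy TRY at spot, deposit the TRY at 0.50%, and sell the proceeds forward at 10.1600.
Profit = 3,257,115,377.78 − 3,208,029,930.26 = HUF 49,085,448.

HUF 49,085,448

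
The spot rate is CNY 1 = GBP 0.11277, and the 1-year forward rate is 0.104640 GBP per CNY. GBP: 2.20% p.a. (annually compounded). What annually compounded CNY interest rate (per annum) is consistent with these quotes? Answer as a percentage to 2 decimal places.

10.14%

T = 1 year.
By CIP, F/S equals the GBP-to-CNY growth ratio: 0.10464/0.11277 = 0.9279064.
GBP growth factor: (1 + 0.0220)^1 = 1.022000.
So the CNY growth factor = 1.1014042.
r = 1.1014042^(1/1) − 1 = 0.101404 → 10.14%.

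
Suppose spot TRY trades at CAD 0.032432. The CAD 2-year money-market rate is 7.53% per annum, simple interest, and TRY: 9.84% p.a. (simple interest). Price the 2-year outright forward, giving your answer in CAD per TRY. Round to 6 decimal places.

0.031180

T = 2 years.
CAD growth factor: 1 + 0.0753×2 = 1.150600.
Growth of 1 TRY over T: 1 + 0.0984×2 = 1.196800.
Forward (CAD per TRY) = 0.032432 × 1.150600 / 1.196800 = 0.03118003.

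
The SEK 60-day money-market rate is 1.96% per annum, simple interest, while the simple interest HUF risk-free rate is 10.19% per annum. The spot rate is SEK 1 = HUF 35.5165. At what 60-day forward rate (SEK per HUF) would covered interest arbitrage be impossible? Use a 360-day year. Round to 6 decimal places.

T = 60/360 years.
HUF accumulates by 1 + 0.1019×60/360 = 1.0169833.
SEK accumulates by 1 + 0.0196×60/360 = 1.0032667.
Forward (HUF per SEK) = 35.5165 × 1.0169833 / 1.0032667 = 36.00208.
Invert for SEK per HUF: 1 / 36.00208 = 0.027776.

0.027776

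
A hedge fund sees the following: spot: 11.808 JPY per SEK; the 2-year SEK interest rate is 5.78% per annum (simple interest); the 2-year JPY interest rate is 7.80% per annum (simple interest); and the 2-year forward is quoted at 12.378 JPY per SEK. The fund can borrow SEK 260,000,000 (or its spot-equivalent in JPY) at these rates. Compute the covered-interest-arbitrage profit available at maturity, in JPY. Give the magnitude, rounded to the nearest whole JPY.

JPY 41,300,688

T = 2 years.
Route A — deposit SEK, sell forward: 260,000,000 × 1.115600 × 12.378 = JPY 3,590,313,168.00.
Route B — convert at spot, deposit JPY: 260,000,000 × 11.808 × 1.156000 = JPY 3,549,012,480.00.
The quoted forward overvalues SEK, so borrow JPY, buy SEK at spot, deposit the SEK at 5.78%, and sell the proceeds forward at 12.378.
The gap between the two covered legs is JPY 41,300,688.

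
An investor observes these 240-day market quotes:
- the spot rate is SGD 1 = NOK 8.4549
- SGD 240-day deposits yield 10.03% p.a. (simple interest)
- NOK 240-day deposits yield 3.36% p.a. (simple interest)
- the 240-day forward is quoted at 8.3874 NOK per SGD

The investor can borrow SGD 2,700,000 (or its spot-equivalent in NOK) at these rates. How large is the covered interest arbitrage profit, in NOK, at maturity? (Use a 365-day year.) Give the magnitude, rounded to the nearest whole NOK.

NOK 806,920

T = 240/365 years.
Route A — deposit SGD, sell forward: 2,700,000 × 1.0659506849 × 8.3874 = NOK 24,139,497.89.
Route B — convert at spot, deposit NOK: 2,700,000 × 8.4549 × 1.0220931507 = NOK 23,332,577.53.
The quoted forward overvalues SGD, so borrow NOK, buy SGD at spot, deposit the SGD at 10.03%, and sell the proceeds forward at 8.3874.
Arbitrage profit = |24,139,497.89 − 23,332,577.53| = NOK 806,920.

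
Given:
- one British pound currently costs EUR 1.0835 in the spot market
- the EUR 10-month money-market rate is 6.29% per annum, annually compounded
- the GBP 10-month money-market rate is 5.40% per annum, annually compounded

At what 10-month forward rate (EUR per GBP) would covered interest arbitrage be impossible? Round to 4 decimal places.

1.0911

T = 10/12 years.
Growth of 1 EUR over T: (1 + 0.0629)^(10/12) = 1.0521484.
Growth of 1 GBP over T: (1 + 0.0540)^(10/12) = 1.0448016.
Forward (EUR per GBP) = 1.0835 × 1.0521484 / 1.0448016 = 1.091119.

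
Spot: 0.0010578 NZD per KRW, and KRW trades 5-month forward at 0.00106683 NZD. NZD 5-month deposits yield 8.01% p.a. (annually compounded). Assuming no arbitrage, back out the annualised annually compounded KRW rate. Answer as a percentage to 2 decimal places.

5.83%

T = 5/12 years.
F/S = 0.00106683/0.0010578 = 1.0085366 = (growth of NZD) / (growth of KRW).
The NZD side grows by (1 + 0.0801)^(5/12) = 1.0326266.
Hence g_KRW = 1.0238861.
r = 1.0238861^(12/5) − 1 = 0.058288 → 5.83%.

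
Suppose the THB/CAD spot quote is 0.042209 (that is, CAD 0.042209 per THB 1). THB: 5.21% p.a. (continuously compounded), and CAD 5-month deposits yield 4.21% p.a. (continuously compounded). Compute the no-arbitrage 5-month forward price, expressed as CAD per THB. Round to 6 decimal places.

T = 5/12 years.
CAD accumulates by e^(0.0421×5/12) = 1.0176964.
Growth of 1 THB over T: e^(0.0521×5/12) = 1.0219457.
CIP: F = S · (grow CAD)/(grow THB) = 0.042209 × 1.0176964/1.0219457 = 0.04203349 CAD per THB.

0.042033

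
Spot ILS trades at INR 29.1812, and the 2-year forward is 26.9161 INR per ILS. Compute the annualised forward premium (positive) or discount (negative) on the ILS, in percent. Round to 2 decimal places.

-3.88%

T = 2 years.
ILS trades forward at -7.76219% vs spot over the period.
×(1/T) gives -3.88% p.a.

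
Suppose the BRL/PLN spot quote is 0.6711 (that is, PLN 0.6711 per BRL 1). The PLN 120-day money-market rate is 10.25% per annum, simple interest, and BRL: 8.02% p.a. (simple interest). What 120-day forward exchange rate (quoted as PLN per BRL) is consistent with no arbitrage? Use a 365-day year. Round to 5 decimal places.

0.67589

T = 120/365 years.
Growth of 1 PLN over T: 1 + 0.1025×120/365 = 1.0336986.
BRL growth factor: 1 + 0.0802×120/365 = 1.0263671.
CIP: F = S · (grow PLN)/(grow BRL) = 0.6711 × 1.0336986/1.0263671 = 0.6758938 PLN per BRL.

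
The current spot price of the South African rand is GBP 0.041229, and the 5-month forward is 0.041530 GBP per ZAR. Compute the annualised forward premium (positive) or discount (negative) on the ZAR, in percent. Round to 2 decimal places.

+1.75%

T = 5/12 years.
Period premium: (0.041530 − 0.041229)/0.041229 = 0.0073007.
Per annum: 0.0073007 / (5/12) = 0.017522 = 1.75%.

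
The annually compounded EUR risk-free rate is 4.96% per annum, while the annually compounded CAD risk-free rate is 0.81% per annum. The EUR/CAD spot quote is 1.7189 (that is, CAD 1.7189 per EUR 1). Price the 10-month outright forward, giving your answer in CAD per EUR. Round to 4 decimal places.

T = 10/12 years.
Growth of 1 CAD over T: (1 + 0.0081)^(10/12) = 1.0067455.
Growth of 1 EUR over T: (1 + 0.0496)^(10/12) = 1.0411657.
CIP: F = S · (grow CAD)/(grow EUR) = 1.7189 × 1.0067455/1.0411657 = 1.662074 CAD per EUR.

1.6621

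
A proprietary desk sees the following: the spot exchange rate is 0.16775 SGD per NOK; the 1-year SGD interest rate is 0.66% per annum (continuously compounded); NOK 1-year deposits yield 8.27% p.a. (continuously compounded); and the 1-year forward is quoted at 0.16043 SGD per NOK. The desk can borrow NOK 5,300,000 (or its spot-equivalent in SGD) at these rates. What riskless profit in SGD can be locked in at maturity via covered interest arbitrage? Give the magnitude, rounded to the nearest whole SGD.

T = 1 year.
Keep in NOK, deliver into the forward: 5,300,000·1.08621589·0.16043 = SGD 923,586.56.
Swap to SGD now, deposit: 5,300,000·0.16775·1.00662183 = SGD 894,962.30.
The quoted forward overvalues NOK, so borrow SGD, buy NOK at spot, deposit the NOK at 8.27%, and sell the proceeds forward at 0.16043.
The gap between the two covered legs is SGD 28,624.

SGD 28,624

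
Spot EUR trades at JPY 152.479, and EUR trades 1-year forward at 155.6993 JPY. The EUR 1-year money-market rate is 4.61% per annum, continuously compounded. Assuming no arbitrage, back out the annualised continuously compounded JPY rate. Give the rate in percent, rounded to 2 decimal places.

T = 1 year.
CIP gives F = S · g_JPY/g_EUR, so g_JPY/g_EUR = 155.6993/152.479 = 1.0211196.
The EUR side grows by e^(0.0461×1) = 1.0471791.
That pins the JPY growth at 1.0692951.
r = ln(1.0692951)/1 = 0.067000 → 6.70%.

6.70%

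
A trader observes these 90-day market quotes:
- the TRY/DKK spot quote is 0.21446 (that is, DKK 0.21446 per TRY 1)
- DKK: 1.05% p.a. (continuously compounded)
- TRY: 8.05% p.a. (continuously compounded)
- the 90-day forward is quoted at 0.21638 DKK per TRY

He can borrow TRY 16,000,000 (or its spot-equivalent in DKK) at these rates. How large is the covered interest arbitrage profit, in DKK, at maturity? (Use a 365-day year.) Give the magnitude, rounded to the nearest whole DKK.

T = 90/365 years.
Route A — deposit TRY, sell forward: 16,000,000 × 1.020047623 × 0.21638 = DKK 3,531,486.47.
Route B — convert at spot, deposit DKK: 16,000,000 × 0.21446 × 1.002592396 = DKK 3,440,255.44.
The quoted forward overvalues TRY, so borrow DKK, buy TRY at spot, deposit the TRY at 8.05%, and sell the proceeds forward at 0.21638.
Arbitrage profit = |3,531,486.47 − 3,440,255.44| = DKK 91,231.

DKK 91,231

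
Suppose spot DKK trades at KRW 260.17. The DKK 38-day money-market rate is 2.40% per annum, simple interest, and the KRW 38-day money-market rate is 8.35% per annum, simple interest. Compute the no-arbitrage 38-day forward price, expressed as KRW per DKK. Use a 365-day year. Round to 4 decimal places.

T = 38/365 years.
Growth of 1 KRW over T: 1 + 0.0835×38/365 = 1.008693151.
Growth of 1 DKK over T: 1 + 0.0240×38/365 = 1.00249863.
So F = 260.17 × 1.008693151 / 1.00249863 = 261.777612 (KRW/DKK).

261.7776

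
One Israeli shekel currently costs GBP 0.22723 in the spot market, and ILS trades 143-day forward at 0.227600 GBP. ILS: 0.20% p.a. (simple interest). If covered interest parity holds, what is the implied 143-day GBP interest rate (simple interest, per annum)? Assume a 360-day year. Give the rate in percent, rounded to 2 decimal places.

0.61%

T = 143/360 years.
CIP gives F = S · g_GBP/g_ILS, so g_GBP/g_ILS = 0.2276/0.22723 = 1.0016283.
ILS growth factor: 1 + 0.0020×143/360 = 1.0007944.
Hence g_GBP = 1.002424.
(1.002424 − 1)/T = 0.006102, i.e. 0.61%.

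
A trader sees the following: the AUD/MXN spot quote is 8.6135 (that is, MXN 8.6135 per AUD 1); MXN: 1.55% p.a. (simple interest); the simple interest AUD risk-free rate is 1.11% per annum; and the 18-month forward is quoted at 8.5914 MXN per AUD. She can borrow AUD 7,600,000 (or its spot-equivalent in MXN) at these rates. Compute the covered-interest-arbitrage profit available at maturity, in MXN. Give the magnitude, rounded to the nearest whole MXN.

T = 18/12 years.
Route A — deposit AUD, sell forward: 7,600,000 × 1.016650 × 8.5914 = MXN 66,381,795.76.
Route B — convert at spot, deposit MXN: 7,600,000 × 8.6135 × 1.023250 = MXN 66,984,605.45.
The quoted forward undervalues AUD, so borrow AUD, convert to MXN at spot, deposit the MXN at 1.55%, and buy AUD forward at 8.5914 to cover the loan.
Profit = 66,984,605.45 − 66,381,795.76 = MXN 602,810.

MXN 602,810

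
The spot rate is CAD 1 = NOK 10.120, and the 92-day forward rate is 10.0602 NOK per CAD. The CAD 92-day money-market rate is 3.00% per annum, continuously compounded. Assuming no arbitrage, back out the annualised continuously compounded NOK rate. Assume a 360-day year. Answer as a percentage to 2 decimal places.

0.68%

T = 92/360 years.
By CIP, F/S equals the NOK-to-CAD growth ratio: 10.0602/10.12 = 0.9940909.
The CAD side grows by e^(0.0300×92/360) = 1.0076961.
So the NOK growth factor = 1.0017415.
Take logs: ln 1.0017415 / (92/360) = 0.006809, so 0.68%.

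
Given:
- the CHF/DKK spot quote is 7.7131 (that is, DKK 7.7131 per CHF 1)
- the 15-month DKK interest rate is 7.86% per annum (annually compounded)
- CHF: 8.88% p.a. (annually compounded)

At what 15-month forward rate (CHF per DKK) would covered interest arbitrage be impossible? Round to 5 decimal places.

T = 15/12 years.
DKK accumulates by (1 + 0.0786)^(15/12) = 1.099197.
CHF accumulates by (1 + 0.0888)^(15/12) = 1.1122058.
Forward (DKK per CHF) = 7.7131 × 1.099197 / 1.1122058 = 7.622885.
Invert for CHF per DKK: 1 / 7.622885 = 0.13118.

0.13118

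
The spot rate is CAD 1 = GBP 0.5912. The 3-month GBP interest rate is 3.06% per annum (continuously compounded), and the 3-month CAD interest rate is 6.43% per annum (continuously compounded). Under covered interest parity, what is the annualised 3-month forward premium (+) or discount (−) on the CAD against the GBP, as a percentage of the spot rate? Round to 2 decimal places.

T = 3/12 years.
F = S · g_GBP/g_CAD = 0.5912 × 1.0076793/1.0162049 = 0.5862400.
Annualised premium = (F − S)/S × (1/T) = (0.5862400 − 0.5912)/0.5912 ÷ (3/12) = -3.36%.

-3.36%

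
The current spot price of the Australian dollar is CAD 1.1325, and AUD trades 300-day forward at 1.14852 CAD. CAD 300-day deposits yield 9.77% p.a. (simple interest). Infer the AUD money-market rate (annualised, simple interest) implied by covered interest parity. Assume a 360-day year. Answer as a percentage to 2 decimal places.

7.96%

T = 300/360 years.
CIP gives F = S · g_CAD/g_AUD, so g_CAD/g_AUD = 1.14852/1.1325 = 1.0141457.
CAD growth factor: 1 + 0.0977×300/360 = 1.0814167.
That pins the AUD growth at 1.0663327.
(1.0663327 − 1)/T = 0.079599, i.e. 7.96%.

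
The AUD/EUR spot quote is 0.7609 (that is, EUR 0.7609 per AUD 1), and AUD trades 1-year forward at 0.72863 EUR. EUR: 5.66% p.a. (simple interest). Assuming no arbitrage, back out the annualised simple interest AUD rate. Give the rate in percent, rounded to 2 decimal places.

10.34%

T = 1 year.
CIP gives F = S · g_EUR/g_AUD, so g_EUR/g_AUD = 0.72863/0.7609 = 0.9575897.
The EUR side grows by 1 + 0.0566×1 = 1.056600.
So the AUD growth factor = 1.1033953.
r = (1.1033953 − 1)/1 = 0.103395 → 10.34%.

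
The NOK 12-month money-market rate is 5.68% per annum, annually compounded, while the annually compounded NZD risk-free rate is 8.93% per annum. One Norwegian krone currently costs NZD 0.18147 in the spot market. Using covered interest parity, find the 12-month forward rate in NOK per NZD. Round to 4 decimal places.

5.3461

T = 1 year.
Growth of 1 NZD over T: (1 + 0.0893)^1 = 1.089300.
Growth of 1 NOK over T: (1 + 0.0568)^1 = 1.056800.
CIP: F = S · (grow NZD)/(grow NOK) = 0.18147 × 1.089300/1.056800 = 0.1870508 NZD per NOK.
Invert for NOK per NZD: 1 / 0.1870508 = 5.3461.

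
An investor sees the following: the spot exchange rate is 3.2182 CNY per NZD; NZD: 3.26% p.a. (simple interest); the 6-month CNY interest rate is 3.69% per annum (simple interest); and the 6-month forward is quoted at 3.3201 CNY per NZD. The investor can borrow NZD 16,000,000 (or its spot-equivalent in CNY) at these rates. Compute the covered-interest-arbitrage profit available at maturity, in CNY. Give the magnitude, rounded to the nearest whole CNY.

T = 6/12 years.
Route A — deposit NZD, sell forward: 16,000,000 × 1.016300 × 3.3201 = CNY 53,987,482.08.
Route B — convert at spot, deposit CNY: 16,000,000 × 3.2182 × 1.018450 = CNY 52,441,212.64.
The quoted forward overvalues NZD, so borrow CNY, buy NZD at spot, deposit the NZD at 3.26%, and sell the proceeds forward at 3.3201.
Profit = 53,987,482.08 − 52,441,212.64 = CNY 1,546,269.

CNY 1,546,269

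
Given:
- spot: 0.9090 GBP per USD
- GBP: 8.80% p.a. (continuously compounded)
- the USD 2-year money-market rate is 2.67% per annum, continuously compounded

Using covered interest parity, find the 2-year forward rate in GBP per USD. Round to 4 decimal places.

T = 2 years.
GBP accumulates by e^(0.0880×2) = 1.1924381.
USD growth factor: e^(0.0267×2) = 1.0548515.
So F = 0.909 × 1.1924381 / 1.0548515 = 1.027563 (GBP/USD).

1.0276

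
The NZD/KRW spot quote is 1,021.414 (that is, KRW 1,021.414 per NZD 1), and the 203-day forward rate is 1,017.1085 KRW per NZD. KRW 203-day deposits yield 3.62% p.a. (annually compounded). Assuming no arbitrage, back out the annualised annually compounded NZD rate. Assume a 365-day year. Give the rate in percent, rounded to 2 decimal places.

T = 203/365 years.
CIP gives F = S · g_KRW/g_NZD, so g_KRW/g_NZD = 1017.1085/1021.414 = 0.9957848.
KRW growth factor: (1 + 0.0362)^(203/365) = 1.0199742.
So the NZD growth factor = 1.0242918.
Annualise: 1.0242918^(365/203) − 1 = 0.044100 = 4.41%.

4.41%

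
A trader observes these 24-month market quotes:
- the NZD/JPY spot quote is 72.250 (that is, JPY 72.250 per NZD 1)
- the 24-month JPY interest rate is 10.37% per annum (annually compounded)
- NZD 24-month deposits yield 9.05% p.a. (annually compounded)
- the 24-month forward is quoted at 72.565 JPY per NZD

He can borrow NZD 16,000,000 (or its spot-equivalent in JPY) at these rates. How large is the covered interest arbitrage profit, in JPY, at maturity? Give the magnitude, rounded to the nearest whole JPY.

T = 2 years.
Invest the NZD and cover forward: 16,000,000 × 1.18919025 × 72.565 = JPY 1,380,697,447.86.
Convert at spot and invest in JPY: 16,000,000 × 72.250 × 1.21815369 = JPY 1,408,185,665.64.
The quoted forward undervalues NZD, so borrow NZD, convert to JPY at spot, deposit the JPY at 10.37%, and buy NZD forward at 72.565 to cover the loan.
The gap between the two covered legs is JPY 27,488,218.

JPY 27,488,218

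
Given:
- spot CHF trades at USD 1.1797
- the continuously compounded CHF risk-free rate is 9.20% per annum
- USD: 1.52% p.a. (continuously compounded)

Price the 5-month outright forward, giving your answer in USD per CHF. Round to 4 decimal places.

T = 5/12 years.
USD growth factor: e^(0.0152×5/12) = 1.0063534.
Growth of 1 CHF over T: e^(0.0920×5/12) = 1.0390775.
CIP: F = S · (grow USD)/(grow CHF) = 1.1797 × 1.0063534/1.0390775 = 1.142547 USD per CHF.

1.1425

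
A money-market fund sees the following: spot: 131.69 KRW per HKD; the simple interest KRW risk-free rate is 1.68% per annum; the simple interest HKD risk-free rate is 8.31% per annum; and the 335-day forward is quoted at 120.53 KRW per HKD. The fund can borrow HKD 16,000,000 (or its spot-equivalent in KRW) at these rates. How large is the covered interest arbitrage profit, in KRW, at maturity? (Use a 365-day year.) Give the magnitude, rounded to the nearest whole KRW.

T = 335/365 years.
Invest the HKD and cover forward: 16,000,000 × 1.076269863014 × 120.53 = KRW 2,075,564,905.43.
Convert at spot and invest in KRW: 16,000,000 × 131.69 × 1.015419178082 = KRW 2,139,528,824.99.
The quoted forward undervalues HKD, so borrow HKD, convert to KRW at spot, deposit the KRW at 1.68%, and buy HKD forward at 120.53 to cover the loan.
Profit = 2,139,528,824.99 − 2,075,564,905.43 = KRW 63,963,920.

KRW 63,963,920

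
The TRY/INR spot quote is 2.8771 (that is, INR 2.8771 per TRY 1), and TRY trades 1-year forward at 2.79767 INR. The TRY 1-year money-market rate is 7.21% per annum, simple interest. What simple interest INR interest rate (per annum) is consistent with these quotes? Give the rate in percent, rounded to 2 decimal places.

T = 1 year.
CIP gives F = S · g_INR/g_TRY, so g_INR/g_TRY = 2.79767/2.8771 = 0.9723923.
TRY growth factor: 1 + 0.0721×1 = 1.072100.
So the INR growth factor = 1.0425018.
r = (1.0425018 − 1)/1 = 0.042502 → 4.25%.

4.25%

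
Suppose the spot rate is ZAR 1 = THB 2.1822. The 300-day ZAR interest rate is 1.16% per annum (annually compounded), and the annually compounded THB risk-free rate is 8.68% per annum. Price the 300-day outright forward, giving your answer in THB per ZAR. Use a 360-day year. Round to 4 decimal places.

2.3166

T = 300/360 years.
Growth of 1 THB over T: (1 + 0.0868)^(300/360) = 1.071827.
Growth of 1 ZAR over T: (1 + 0.0116)^(300/360) = 1.0096574.
Forward (THB per ZAR) = 2.1822 × 1.071827 / 1.0096574 = 2.316569.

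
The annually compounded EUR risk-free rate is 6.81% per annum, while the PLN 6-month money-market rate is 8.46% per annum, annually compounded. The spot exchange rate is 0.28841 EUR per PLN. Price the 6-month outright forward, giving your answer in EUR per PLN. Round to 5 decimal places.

0.28621

T = 6/12 years.
EUR growth factor: (1 + 0.0681)^(6/12) = 1.0334892.
Growth of 1 PLN over T: (1 + 0.0846)^(6/12) = 1.0414413.
So F = 0.28841 × 1.0334892 / 1.0414413 = 0.2862078 (EUR/PLN).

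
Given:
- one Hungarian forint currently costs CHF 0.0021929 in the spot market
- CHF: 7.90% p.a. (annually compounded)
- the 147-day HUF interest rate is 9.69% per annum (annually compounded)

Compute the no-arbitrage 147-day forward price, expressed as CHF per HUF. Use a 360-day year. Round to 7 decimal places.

T = 147/360 years.
CHF accumulates by (1 + 0.0790)^(147/360) = 1.0315345.
HUF accumulates by (1 + 0.0969)^(147/360) = 1.0384881.
So F = 0.0021929 × 1.0315345 / 1.0384881 = 0.002178217 (CHF/HUF).

0.0021782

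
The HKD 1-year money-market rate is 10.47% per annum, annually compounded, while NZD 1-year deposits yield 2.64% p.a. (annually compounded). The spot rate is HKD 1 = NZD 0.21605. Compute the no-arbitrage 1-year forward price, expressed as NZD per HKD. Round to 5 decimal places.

T = 1 year.
NZD growth factor: (1 + 0.0264)^1 = 1.026400.
HKD accumulates by (1 + 0.1047)^1 = 1.104700.
CIP: F = S · (grow NZD)/(grow HKD) = 0.21605 × 1.026400/1.104700 = 0.2007366 NZD per HKD.

0.20074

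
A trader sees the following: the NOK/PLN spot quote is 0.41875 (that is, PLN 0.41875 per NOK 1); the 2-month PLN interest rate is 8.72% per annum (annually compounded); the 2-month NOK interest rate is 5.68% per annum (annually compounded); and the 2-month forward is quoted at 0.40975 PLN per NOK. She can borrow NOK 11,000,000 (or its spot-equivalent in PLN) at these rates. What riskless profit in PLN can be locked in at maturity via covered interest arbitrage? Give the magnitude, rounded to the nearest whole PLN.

T = 2/12 years.
Keep in NOK, deliver into the forward: 11,000,000·1.009250099·0.40975 = PLN 4,548,942.51.
Swap to PLN now, deposit: 11,000,000·0.41875·1.014031798 = PLN 4,670,883.97.
The quoted forward undervalues NOK, so borrow NOK, convert to PLN at spot, deposit the PLN at 8.72%, and buy NOK forward at 0.40975 to cover the loan.
The gap between the two covered legs is PLN 121,941.

PLN 121,941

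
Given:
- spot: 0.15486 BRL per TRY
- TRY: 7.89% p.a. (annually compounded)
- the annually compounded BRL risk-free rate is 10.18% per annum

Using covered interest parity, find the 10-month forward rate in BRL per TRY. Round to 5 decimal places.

T = 10/12 years.
BRL growth factor: (1 + 0.1018)^(10/12) = 1.0841407.
TRY growth factor: (1 + 0.0789)^(10/12) = 1.0653304.
CIP: F = S · (grow BRL)/(grow TRY) = 0.15486 × 1.0841407/1.0653304 = 0.1575943 BRL per TRY.

0.15759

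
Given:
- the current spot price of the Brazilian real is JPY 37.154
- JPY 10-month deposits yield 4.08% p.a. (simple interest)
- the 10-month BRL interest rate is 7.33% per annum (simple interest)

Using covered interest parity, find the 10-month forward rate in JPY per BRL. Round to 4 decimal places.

T = 10/12 years.
JPY growth factor: 1 + 0.0408×10/12 = 1.034000.
Growth of 1 BRL over T: 1 + 0.0733×10/12 = 1.06108333.
Forward (JPY per BRL) = 37.154 × 1.034000 / 1.06108333 = 36.205673.

36.2057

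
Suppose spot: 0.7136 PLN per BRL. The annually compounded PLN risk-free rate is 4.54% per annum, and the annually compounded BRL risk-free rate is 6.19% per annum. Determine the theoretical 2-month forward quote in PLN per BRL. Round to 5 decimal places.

T = 2/12 years.
PLN growth factor: (1 + 0.0454)^(2/12) = 1.0074274.
BRL growth factor: (1 + 0.0619)^(2/12) = 1.0100602.
So F = 0.7136 × 1.0074274 / 1.0100602 = 0.7117399 (PLN/BRL).

0.71174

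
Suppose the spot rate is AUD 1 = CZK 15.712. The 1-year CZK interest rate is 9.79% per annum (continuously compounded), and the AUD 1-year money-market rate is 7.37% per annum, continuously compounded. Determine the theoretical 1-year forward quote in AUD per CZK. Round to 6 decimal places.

T = 1 year.
CZK accumulates by e^(0.0979×1) = 1.1028525.
AUD growth factor: e^(0.0737×1) = 1.0764838.
So F = 15.712 × 1.1028525 / 1.0764838 = 16.09687 (CZK/AUD).
Quoted the other way: 1/16.09687 = 0.062124 AUD per CZK.

0.062124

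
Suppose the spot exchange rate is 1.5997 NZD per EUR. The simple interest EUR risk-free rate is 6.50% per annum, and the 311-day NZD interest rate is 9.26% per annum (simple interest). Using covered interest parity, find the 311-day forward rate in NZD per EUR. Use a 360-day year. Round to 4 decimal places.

T = 311/360 years.
NZD growth factor: 1 + 0.0926×311/360 = 1.0799961.
EUR accumulates by 1 + 0.0650×311/360 = 1.0561528.
So F = 1.5997 × 1.0799961 / 1.0561528 = 1.635814 (NZD/EUR).

1.6358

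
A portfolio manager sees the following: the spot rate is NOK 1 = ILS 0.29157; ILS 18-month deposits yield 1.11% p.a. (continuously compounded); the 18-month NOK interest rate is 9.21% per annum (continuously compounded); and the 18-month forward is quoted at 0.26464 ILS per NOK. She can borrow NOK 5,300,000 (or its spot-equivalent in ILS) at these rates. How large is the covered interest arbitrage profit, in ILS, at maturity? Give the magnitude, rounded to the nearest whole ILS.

T = 18/12 years.
Invest the NOK and cover forward: 5,300,000 × 1.14814776 × 0.26464 = ILS 1,610,382.86.
Convert at spot and invest in ILS: 5,300,000 × 0.29157 × 1.016789384 = ILS 1,571,265.99.
The quoted forward overvalues NOK, so borrow ILS, buy NOK at spot, deposit the NOK at 9.21%, and sell the proceeds forward at 0.26464.
The gap between the two covered legs is ILS 39,117.

ILS 39,117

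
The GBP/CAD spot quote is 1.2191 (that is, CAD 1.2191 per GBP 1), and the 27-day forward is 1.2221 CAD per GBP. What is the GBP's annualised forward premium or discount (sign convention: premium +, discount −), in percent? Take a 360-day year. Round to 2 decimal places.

+3.28%

T = 27/360 years.
(F − S)/S = (1.2221 − 1.2191)/1.2191 = 0.0024608.
Per annum: 0.0024608 / (27/360) = 0.032811 = 3.28%.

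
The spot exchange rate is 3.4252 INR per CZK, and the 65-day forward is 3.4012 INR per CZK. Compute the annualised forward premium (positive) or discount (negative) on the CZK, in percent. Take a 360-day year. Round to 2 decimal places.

T = 65/360 years.
(F − S)/S = (3.4012 − 3.4252)/3.4252 = -0.0070069.
Annualise by dividing by T: -0.0070069 / (65/360) = -0.038807 → -3.88%.

-3.88%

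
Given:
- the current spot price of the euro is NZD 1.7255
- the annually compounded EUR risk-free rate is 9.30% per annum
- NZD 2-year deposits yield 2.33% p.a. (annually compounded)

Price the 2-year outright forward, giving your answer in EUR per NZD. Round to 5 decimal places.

0.66118

T = 2 years.
NZD growth factor: (1 + 0.0233)^2 = 1.0471429.
Growth of 1 EUR over T: (1 + 0.0930)^2 = 1.194649.
CIP: F = S · (grow NZD)/(grow EUR) = 1.7255 × 1.0471429/1.194649 = 1.512448 NZD per EUR.
Quoted the other way: 1/1.512448 = 0.66118 EUR per NZD.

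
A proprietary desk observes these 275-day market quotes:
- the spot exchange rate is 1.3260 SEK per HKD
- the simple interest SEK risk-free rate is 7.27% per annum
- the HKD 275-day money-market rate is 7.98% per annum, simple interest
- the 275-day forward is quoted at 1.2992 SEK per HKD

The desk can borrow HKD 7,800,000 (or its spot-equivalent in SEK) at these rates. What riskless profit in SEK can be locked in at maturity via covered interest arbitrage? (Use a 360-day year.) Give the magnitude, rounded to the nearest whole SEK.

T = 275/360 years.
Invest the HKD and cover forward: 7,800,000 × 1.0609583333 × 1.2992 = SEK 10,751,497.12.
Convert at spot and invest in SEK: 7,800,000 × 1.3260 × 1.0555347222 = SEK 10,917,184.52.
The quoted forward undervalues HKD, so borrow HKD, convert to SEK at spot, deposit the SEK at 7.27%, and buy HKD forward at 1.2992 to cover the loan.
The gap between the two covered legs is SEK 165,687.

SEK 165,687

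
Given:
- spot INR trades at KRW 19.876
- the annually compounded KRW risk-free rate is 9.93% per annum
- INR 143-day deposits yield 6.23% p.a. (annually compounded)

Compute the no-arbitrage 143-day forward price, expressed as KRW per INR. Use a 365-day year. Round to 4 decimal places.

20.1444

T = 143/365 years.
KRW accumulates by (1 + 0.0993)^(143/365) = 1.03778777.
Growth of 1 INR over T: (1 + 0.0623)^(143/365) = 1.02396036.
So F = 19.876 × 1.03778777 / 1.02396036 = 20.144403 (KRW/INR).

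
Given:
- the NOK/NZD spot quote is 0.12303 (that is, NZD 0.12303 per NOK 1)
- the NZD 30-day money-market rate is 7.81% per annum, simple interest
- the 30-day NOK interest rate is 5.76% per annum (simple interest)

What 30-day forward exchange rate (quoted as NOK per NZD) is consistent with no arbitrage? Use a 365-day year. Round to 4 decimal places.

8.1145

T = 30/365 years.
NZD accumulates by 1 + 0.0781×30/365 = 1.0064192.
NOK accumulates by 1 + 0.0576×30/365 = 1.0047342.
CIP: F = S · (grow NZD)/(grow NOK) = 0.12303 × 1.0064192/1.0047342 = 0.1232363 NZD per NOK.
Invert for NOK per NZD: 1 / 0.1232363 = 8.1145.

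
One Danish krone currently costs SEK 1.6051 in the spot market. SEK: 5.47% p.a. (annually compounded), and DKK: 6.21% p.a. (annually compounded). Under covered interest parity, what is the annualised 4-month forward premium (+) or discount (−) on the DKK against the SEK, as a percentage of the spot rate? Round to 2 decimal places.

T = 4/12 years.
F = S · g_SEK/g_DKK = 1.6051 × 1.0179106/1.0202857 = 1.6013635.
(F − S)/S ÷ T = (1.6013635 − 1.6051)/1.6051/(4/12) = -0.006984 → -0.70%.

-0.70%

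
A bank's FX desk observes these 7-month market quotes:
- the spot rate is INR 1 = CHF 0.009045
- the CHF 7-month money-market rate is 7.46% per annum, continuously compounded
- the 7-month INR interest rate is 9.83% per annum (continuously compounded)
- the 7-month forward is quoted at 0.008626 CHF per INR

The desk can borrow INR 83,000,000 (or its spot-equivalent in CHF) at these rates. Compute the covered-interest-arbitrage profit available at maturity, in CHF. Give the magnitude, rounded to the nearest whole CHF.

CHF 25,914

T = 7/12 years.
Invest the INR and cover forward: 83,000,000 × 1.05901758 × 0.008626 = CHF 758,212.11.
Convert at spot and invest in CHF: 83,000,000 × 0.009045 × 1.0444774 = CHF 784,125.74.
The quoted forward undervalues INR, so borrow INR, convert to CHF at spot, deposit the CHF at 7.46%, and buy INR forward at 0.008626 to cover the loan.
The gap between the two covered legs is CHF 25,914.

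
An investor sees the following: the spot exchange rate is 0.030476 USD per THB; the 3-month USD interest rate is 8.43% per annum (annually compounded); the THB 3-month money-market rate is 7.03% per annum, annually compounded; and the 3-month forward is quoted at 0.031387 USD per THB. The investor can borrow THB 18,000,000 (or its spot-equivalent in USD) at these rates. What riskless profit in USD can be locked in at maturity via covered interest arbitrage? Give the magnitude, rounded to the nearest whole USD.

T = 3/12 years.
Invest the THB and cover forward: 18,000,000 × 1.01712981 × 0.031387 = USD 574,643.76.
Convert at spot and invest in USD: 18,000,000 × 0.030476 × 1.02043974 = USD 559,780.59.
The quoted forward overvalues THB, so borrow USD, buy THB at spot, deposit the THB at 7.03%, and sell the proceeds forward at 0.031387.
Arbitrage profit = |574,643.76 − 559,780.59| = USD 14,863.

USD 14,863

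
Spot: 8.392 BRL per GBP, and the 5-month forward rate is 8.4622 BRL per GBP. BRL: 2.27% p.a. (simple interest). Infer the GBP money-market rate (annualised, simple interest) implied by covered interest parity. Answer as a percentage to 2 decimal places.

0.26%

T = 5/12 years.
CIP gives F = S · g_BRL/g_GBP, so g_BRL/g_GBP = 8.4622/8.392 = 1.0083651.
The BRL side grows by 1 + 0.0227×5/12 = 1.0094583.
That pins the GBP growth at 1.0010841.
r = (1.0010841 − 1)/(5/12) = 0.002602 → 0.26%.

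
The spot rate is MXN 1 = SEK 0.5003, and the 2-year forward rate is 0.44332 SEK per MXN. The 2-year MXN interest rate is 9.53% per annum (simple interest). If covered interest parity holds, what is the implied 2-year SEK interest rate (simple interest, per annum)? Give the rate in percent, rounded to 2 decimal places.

T = 2 years.
By CIP, F/S equals the SEK-to-MXN growth ratio: 0.44332/0.5003 = 0.8861083.
The MXN side grows by 1 + 0.0953×2 = 1.190600.
That pins the SEK growth at 1.0550005.
r = (1.0550005 − 1)/2 = 0.027500 → 2.75%.

2.75%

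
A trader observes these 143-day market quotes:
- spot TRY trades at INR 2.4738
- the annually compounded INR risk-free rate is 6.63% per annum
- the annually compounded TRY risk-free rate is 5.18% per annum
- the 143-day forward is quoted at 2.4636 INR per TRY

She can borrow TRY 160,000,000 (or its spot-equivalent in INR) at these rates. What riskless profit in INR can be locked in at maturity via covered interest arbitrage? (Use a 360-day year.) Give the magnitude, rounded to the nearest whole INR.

T = 143/360 years.
Keep in TRY, deliver into the forward: 160,000,000·1.02026347913·2.4636 = INR 402,163,377.15.
Swap to INR now, deposit: 160,000,000·2.4738·1.02582746124 = INR 406,030,715.78.
The quoted forward undervalues TRY, so borrow TRY, convert to INR at spot, deposit the INR at 6.63%, and buy TRY forward at 2.4636 to cover the loan.
Arbitrage profit = |402,163,377.15 − 406,030,715.78| = INR 3,867,339.

INR 3,867,339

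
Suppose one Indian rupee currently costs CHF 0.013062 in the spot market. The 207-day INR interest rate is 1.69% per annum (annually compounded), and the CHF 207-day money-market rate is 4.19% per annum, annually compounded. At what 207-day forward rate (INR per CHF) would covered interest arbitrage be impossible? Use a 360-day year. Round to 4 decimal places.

75.4962

T = 207/360 years.
CHF growth factor: (1 + 0.0419)^(207/360) = 1.02388215.
INR growth factor: (1 + 0.0169)^(207/360) = 1.00968288.
Forward (CHF per INR) = 0.013062 × 1.02388215 / 1.00968288 = 0.013245692.
Quoted the other way: 1/0.013245692 = 75.4962 INR per CHF.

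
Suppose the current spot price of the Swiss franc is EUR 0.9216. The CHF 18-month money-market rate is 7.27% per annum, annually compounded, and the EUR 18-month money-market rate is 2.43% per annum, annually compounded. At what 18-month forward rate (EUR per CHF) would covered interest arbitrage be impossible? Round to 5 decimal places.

T = 18/12 years.
Growth of 1 EUR over T: (1 + 0.0243)^(18/12) = 1.0366705.
CHF growth factor: (1 + 0.0727)^(18/12) = 1.1110086.
Forward (EUR per CHF) = 0.9216 × 1.0366705 / 1.1110086 = 0.8599353.

0.85994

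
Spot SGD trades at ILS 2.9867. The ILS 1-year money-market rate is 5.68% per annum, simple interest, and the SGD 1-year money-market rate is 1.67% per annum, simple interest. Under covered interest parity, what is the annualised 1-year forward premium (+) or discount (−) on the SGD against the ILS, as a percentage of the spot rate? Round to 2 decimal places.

+3.94%

T = 1 year.
No-arbitrage forward: 2.9867 × 1.056800 / 1.016700 = 3.1044994 ILS/SGD.
Annualised premium = (F − S)/S × (1/T) = (3.1044994 − 2.9867)/2.9867 ÷ 1 = 3.94%.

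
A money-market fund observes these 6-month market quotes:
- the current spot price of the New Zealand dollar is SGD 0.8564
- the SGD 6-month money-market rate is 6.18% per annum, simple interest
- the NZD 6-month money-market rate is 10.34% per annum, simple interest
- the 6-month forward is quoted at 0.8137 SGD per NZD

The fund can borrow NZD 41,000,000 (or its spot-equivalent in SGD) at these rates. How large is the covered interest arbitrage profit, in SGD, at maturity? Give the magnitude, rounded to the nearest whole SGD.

T = 6/12 years.
Keep in NZD, deliver into the forward: 41,000,000·1.051700·0.8137 = SGD 35,086,499.89.
Swap to SGD now, deposit: 41,000,000·0.8564·1.030900 = SGD 36,197,373.16.
The quoted forward undervalues NZD, so borrow NZD, convert to SGD at spot, deposit the SGD at 6.18%, and buy NZD forward at 0.8137 to cover the loan.
The gap between the two covered legs is SGD 1,110,873.

SGD 1,110,873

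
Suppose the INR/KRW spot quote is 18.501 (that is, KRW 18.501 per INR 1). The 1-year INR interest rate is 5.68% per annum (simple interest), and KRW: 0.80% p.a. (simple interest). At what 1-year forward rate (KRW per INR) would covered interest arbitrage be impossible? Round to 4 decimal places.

17.6467

T = 1 year.
KRW accumulates by 1 + 0.0080×1 = 1.008000.
INR growth factor: 1 + 0.0568×1 = 1.056800.
CIP: F = S · (grow KRW)/(grow INR) = 18.501 × 1.008000/1.056800 = 17.646677 KRW per INR.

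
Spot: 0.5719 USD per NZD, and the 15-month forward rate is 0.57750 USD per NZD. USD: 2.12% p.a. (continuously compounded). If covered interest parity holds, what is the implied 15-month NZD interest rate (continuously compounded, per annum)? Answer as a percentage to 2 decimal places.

T = 15/12 years.
By CIP, F/S equals the USD-to-NZD growth ratio: 0.5775/0.5719 = 1.0097919.
The USD side grows by e^(0.0212×15/12) = 1.0268542.
So the NZD growth factor = 1.0168968.
Take logs: ln 1.0168968 / (15/12) = 0.013405, so 1.34%.

1.34%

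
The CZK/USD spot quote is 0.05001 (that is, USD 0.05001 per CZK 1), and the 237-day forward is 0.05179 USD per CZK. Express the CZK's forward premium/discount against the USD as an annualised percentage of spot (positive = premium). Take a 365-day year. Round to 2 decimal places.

T = 237/365 years.
(F − S)/S = (0.05179 − 0.05001)/0.05001 = 0.0355929.
Per annum: 0.0355929 / (237/365) = 0.054816 = 5.48%.

+5.48%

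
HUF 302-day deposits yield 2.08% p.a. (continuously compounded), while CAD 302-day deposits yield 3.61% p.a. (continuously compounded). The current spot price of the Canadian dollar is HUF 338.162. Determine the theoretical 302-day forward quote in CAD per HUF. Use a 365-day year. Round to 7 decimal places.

T = 302/365 years.
HUF growth factor: e^(0.0208×302/365) = 1.0173588.
CAD growth factor: e^(0.0361×302/365) = 1.0303196.
Forward (HUF per CAD) = 338.162 × 1.0173588 / 1.0303196 = 333.9081.
Invert for CAD per HUF: 1 / 333.9081 = 0.0029948.

0.0029948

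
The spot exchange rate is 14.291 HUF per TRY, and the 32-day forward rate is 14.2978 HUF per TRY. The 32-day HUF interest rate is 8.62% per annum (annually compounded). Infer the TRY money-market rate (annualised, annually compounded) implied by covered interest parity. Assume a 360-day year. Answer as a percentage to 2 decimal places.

8.04%

T = 32/360 years.
F/S = 14.2978/14.291 = 1.0004758 = (growth of HUF) / (growth of TRY).
The HUF side grows by (1 + 0.0862)^(32/360) = 1.0073769.
That pins the TRY growth at 1.0068978.
Annualise: 1.0068978^(360/32) − 1 = 0.080403 = 8.04%.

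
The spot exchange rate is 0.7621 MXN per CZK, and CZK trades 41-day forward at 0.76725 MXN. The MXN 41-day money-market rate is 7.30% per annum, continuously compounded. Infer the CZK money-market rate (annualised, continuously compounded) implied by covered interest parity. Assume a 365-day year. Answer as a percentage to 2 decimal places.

T = 41/365 years.
By CIP, F/S equals the MXN-to-CZK growth ratio: 0.76725/0.7621 = 1.0067576.
MXN growth factor: e^(0.0730×41/365) = 1.0082337.
Hence g_CZK = 1.0014662.
Take logs: ln 1.0014662 / (41/365) = 0.013043, so 1.30%.

1.30%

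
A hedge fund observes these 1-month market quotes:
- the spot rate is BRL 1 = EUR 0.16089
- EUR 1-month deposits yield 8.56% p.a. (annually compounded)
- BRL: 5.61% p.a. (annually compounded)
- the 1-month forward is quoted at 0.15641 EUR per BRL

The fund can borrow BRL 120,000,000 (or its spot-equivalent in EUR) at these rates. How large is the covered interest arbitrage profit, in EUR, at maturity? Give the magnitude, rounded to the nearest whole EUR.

T = 1/12 years.
Invest the BRL and cover forward: 120,000,000 × 1.0045589336 × 0.15641 = EUR 18,854,767.54.
Convert at spot and invest in EUR: 120,000,000 × 0.16089 × 1.0068678789 = EUR 19,439,396.76.
The quoted forward undervalues BRL, so borrow BRL, convert to EUR at spot, deposit the EUR at 8.56%, and buy BRL forward at 0.15641 to cover the loan.
Profit = 19,439,396.76 − 18,854,767.54 = EUR 584,629.

EUR 584,629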